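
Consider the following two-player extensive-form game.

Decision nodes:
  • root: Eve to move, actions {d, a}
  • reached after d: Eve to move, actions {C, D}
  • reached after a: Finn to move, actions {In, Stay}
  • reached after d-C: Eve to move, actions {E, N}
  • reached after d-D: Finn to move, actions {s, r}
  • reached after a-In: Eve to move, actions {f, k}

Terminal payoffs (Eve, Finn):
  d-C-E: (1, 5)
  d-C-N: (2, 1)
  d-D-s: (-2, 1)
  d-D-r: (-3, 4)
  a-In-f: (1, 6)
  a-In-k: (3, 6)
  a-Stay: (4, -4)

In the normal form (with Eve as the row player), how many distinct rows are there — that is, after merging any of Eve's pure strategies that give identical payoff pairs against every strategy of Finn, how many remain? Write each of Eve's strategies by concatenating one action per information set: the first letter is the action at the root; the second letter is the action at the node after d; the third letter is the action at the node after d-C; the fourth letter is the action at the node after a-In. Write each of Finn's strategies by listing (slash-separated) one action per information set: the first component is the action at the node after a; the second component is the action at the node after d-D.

Eve has 16 pure strategies: dCEf, dCEk, dCNf, dCNk, dDEf, dDEk, dDNf, dDNk, aCEf, aCEk, aCNf, aCNk, aDEf, aDEk, aDNf, aDNk. Columns: In/s, In/r, Stay/s, Stay/r.
{dCEf, dCEk} → row (1,5) (1,5) (1,5) (1,5)
{dCNf, dCNk} → row (2,1) (2,1) (2,1) (2,1)
{dDEf, dDEk, dDNf, dDNk} → row (-2,1) (-3,4) (-2,1) (-3,4)
{aCEf, aCNf, aDEf, aDNf} → row (1,6) (1,6) (4,-4) (4,-4)
{aCEk, aCNk, aDEk, aDNk} → row (3,6) (3,6) (4,-4) (4,-4)
That's 5 distinct rows out of 16 strategies.

5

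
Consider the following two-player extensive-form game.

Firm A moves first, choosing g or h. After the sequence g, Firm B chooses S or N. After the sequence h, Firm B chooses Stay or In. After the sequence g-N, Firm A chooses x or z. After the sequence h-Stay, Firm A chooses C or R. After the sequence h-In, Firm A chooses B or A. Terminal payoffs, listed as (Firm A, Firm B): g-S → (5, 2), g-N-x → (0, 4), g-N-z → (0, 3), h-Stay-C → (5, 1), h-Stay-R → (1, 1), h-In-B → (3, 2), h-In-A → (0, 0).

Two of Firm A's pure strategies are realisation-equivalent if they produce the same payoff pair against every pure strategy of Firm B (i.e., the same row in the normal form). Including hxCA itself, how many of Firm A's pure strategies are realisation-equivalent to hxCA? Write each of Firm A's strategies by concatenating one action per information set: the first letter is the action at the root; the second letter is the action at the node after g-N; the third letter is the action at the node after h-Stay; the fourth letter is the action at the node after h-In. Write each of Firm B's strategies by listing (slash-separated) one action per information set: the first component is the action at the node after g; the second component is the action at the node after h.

Row for hxCA (columns S/Stay, S/In, N/Stay, N/In): (5,1) (0,0) (5,1) (0,0).
Under hxCA, Firm A's choice at the node after g-N can never be reached regardless of what Firm B does, so varying those choices leaves every outcome unchanged.
Holding the reachable choices fixed and varying the unreachable one freely already gives 2 equivalent strategies.
No other strategy reproduces this row, so those 2 are the full class: hxCA, hzCA.

2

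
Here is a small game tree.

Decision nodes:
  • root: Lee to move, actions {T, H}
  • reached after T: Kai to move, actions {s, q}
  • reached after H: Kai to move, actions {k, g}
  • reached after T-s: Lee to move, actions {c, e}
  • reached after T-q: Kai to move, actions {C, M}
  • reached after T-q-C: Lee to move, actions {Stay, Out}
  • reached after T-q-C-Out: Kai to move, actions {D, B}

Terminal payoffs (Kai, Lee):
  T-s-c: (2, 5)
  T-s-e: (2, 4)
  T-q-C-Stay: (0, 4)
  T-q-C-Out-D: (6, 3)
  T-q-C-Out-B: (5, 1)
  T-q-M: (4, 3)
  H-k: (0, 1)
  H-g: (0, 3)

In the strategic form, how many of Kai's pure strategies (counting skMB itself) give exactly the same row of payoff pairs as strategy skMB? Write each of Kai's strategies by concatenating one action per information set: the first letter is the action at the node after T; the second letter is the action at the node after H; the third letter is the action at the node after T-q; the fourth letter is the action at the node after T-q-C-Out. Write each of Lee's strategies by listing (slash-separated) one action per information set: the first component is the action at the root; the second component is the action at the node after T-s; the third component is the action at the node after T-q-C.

4

Row for skMB (columns T/c/Stay, T/c/Out, T/e/Stay, T/e/Out, H/c/Stay, H/c/Out, H/e/Stay, H/e/Out): (2,5) (2,5) (2,4) (2,4) (0,1) (0,1) (0,1) (0,1).
Under skMB, Kai's choice at the node after T-q and at the node after T-q-C-Out can never be reached regardless of what Lee does, so varying those choices leaves every outcome unchanged.
Holding the reachable choices fixed and varying the unreachable ones freely already gives 2 × 2 = 4 equivalent strategies.
No other strategy reproduces this row, so those 4 are the full class: skCD, skCB, skMD, skMB.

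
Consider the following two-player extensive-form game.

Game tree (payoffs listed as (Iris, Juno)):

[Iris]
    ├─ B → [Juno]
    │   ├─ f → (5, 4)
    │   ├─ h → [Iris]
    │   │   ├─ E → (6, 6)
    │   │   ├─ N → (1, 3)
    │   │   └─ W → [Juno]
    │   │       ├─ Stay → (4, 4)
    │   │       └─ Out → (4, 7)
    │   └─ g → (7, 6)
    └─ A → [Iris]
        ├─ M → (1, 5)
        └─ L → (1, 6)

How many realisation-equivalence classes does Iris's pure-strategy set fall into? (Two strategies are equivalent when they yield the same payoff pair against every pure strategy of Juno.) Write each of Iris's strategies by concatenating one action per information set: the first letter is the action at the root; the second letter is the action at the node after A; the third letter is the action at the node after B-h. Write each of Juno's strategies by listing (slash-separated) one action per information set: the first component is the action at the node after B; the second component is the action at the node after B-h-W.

Iris has 12 pure strategies: BME, BMN, BMW, BLE, BLN, BLW, AME, AMN, AMW, ALE, ALN, ALW. Columns: f/Stay, f/Out, h/Stay, h/Out, g/Stay, g/Out.
{BME, BLE} → row (5,4) (5,4) (6,6) (6,6) (7,6) (7,6)
{BMN, BLN} → row (5,4) (5,4) (1,3) (1,3) (7,6) (7,6)
{BMW, BLW} → row (5,4) (5,4) (4,4) (4,7) (7,6) (7,6)
{AME, AMN, AMW} → row (1,5) (1,5) (1,5) (1,5) (1,5) (1,5)
{ALE, ALN, ALW} → row (1,6) (1,6) (1,6) (1,6) (1,6) (1,6)
That's 5 distinct rows out of 12 strategies.

5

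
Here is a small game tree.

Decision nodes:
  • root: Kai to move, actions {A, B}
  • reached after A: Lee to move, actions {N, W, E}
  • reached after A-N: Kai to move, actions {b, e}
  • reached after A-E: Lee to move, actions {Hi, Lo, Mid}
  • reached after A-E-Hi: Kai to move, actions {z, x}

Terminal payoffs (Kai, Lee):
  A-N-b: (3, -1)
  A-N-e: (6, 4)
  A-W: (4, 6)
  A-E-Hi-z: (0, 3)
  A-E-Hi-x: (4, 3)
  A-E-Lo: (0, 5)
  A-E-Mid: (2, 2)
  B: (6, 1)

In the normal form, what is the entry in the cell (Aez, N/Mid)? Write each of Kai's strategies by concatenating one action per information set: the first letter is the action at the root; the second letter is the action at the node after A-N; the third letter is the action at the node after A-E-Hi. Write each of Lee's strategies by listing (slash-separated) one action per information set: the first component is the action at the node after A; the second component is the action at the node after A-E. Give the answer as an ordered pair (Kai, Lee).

(6, 4)

Trace the play path from the root:
  Kai plays A
  Lee plays N at [A]
  Kai plays e at [A-N]
→ terminal payoff (6, 4).
(Kai's choice at the node after A-E-Hi is never reached on this path, so it doesn't affect the outcome.)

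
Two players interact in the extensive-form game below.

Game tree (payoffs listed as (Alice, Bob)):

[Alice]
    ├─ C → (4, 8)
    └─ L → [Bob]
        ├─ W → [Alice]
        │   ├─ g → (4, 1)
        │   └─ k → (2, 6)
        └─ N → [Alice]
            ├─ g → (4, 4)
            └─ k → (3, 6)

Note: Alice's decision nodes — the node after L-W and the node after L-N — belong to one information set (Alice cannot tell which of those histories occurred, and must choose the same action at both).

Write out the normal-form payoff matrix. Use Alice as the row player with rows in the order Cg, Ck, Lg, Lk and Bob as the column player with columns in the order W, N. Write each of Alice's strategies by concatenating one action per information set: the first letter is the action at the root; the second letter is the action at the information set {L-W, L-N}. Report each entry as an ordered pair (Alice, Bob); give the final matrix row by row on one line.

Cg: (4,8) (4,8) | Ck: (4,8) (4,8) | Lg: (4,1) (4,4) | Lk: (2,6) (3,6)

            W        N
  Cg    (4,8)    (4,8)
  Ck    (4,8)    (4,8)
  Lg    (4,1)    (4,4)
  Lk    (2,6)    (3,6)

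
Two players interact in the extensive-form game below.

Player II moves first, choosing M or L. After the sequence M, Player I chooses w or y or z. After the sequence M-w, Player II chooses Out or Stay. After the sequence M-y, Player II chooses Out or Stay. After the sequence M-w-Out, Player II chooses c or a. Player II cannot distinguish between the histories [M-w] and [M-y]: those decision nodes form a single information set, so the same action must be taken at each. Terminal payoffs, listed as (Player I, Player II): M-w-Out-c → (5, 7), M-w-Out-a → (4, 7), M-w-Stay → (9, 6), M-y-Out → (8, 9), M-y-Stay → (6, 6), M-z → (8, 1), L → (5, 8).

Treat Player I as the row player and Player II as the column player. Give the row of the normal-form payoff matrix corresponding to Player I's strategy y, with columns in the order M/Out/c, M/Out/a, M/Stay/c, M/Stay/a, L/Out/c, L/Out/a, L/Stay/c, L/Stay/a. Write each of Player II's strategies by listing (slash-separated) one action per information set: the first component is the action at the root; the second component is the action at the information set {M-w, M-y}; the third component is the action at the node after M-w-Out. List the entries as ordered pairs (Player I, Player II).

(8,9) (8,9) (6,6) (6,6) (5,8) (5,8) (5,8) (5,8)

vs M/Out/c: Player II plays M → Player I plays y at [M] → Player II plays Out at [M-y] → (8, 9)
vs M/Out/a: Player II plays M → Player I plays y at [M] → Player II plays Out at [M-y] → (8, 9)
vs M/Stay/c: Player II plays M → Player I plays y at [M] → Player II plays Stay at [M-y] → (6, 6)
vs M/Stay/a: Player II plays M → Player I plays y at [M] → Player II plays Stay at [M-y] → (6, 6)
vs L/Out/c: Player II plays L → (5, 8)
vs L/Out/a: Player II plays L → (5, 8)
vs L/Stay/c: Player II plays L → (5, 8)
vs L/Stay/a: Player II plays L → (5, 8)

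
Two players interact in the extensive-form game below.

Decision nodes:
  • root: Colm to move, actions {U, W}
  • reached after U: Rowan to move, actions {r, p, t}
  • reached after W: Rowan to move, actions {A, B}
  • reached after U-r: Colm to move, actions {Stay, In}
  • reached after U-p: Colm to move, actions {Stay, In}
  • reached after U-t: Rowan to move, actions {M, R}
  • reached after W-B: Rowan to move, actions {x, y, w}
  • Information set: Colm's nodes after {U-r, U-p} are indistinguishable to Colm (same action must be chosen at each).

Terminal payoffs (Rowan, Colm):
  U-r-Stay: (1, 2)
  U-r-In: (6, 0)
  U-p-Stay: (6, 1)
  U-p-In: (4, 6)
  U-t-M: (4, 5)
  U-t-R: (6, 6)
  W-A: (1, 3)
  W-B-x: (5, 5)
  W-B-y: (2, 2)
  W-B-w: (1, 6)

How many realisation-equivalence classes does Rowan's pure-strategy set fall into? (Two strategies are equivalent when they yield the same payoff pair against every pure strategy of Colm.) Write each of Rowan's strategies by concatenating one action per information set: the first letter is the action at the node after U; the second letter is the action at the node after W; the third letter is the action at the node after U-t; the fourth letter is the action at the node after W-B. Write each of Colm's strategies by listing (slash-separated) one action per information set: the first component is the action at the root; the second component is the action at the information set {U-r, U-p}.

16

Rowan has 36 pure strategies: rAMx, rAMy, rAMw, rARx, rARy, rARw, rBMx, rBMy, rBMw, rBRx, rBRy, rBRw, pAMx, pAMy, pAMw, pARx, pARy, pARw, pBMx, pBMy, pBMw, pBRx, pBRy, pBRw, tAMx, tAMy, tAMw, tARx, tARy, tARw, tBMx, tBMy, tBMw, tBRx, tBRy, tBRw. Columns: U/Stay, U/In, W/Stay, W/In.
{rAMx, rAMy, rAMw, rARx, rARy, rARw} → row (1,2) (6,0) (1,3) (1,3)
{rBMx, rBRx} → row (1,2) (6,0) (5,5) (5,5)
{rBMy, rBRy} → row (1,2) (6,0) (2,2) (2,2)
{rBMw, rBRw} → row (1,2) (6,0) (1,6) (1,6)
{pAMx, pAMy, pAMw, pARx, pARy, pARw} → row (6,1) (4,6) (1,3) (1,3)
{pBMx, pBRx} → row (6,1) (4,6) (5,5) (5,5)
{pBMy, pBRy} → row (6,1) (4,6) (2,2) (2,2)
{pBMw, pBRw} → row (6,1) (4,6) (1,6) (1,6)
{tAMx, tAMy, tAMw} → row (4,5) (4,5) (1,3) (1,3)
{tARx, tARy, tARw} → row (6,6) (6,6) (1,3) (1,3)
{tBMx} → row (4,5) (4,5) (5,5) (5,5)
{tBMy} → row (4,5) (4,5) (2,2) (2,2)
{tBMw} → row (4,5) (4,5) (1,6) (1,6)
{tBRx} → row (6,6) (6,6) (5,5) (5,5)
{tBRy} → row (6,6) (6,6) (2,2) (2,2)
{tBRw} → row (6,6) (6,6) (1,6) (1,6)
That's 16 distinct rows out of 36 strategies.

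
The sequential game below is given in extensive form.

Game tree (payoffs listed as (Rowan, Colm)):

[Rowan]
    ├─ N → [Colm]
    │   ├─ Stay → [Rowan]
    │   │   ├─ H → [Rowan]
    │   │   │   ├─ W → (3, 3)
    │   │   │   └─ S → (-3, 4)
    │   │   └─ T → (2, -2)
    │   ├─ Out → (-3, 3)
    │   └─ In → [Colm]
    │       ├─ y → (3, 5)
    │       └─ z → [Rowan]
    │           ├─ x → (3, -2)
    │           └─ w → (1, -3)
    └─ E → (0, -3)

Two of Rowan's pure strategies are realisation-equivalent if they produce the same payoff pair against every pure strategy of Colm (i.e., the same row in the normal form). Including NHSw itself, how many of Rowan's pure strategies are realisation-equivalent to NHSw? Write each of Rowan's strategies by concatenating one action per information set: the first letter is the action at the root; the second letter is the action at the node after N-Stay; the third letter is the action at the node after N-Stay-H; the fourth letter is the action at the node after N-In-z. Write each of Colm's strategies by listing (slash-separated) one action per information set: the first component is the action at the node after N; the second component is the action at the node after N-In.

Row for NHSw (columns Stay/y, Stay/z, Out/y, Out/z, In/y, In/z): (-3,4) (-3,4) (-3,3) (-3,3) (3,5) (1,-3).
Every one of Rowan's information sets is on the play path for some reply by Colm when Rowan follows NHSw.
Changing the action at any of them therefore changes at least one column, so only NHSw itself gives this row.

1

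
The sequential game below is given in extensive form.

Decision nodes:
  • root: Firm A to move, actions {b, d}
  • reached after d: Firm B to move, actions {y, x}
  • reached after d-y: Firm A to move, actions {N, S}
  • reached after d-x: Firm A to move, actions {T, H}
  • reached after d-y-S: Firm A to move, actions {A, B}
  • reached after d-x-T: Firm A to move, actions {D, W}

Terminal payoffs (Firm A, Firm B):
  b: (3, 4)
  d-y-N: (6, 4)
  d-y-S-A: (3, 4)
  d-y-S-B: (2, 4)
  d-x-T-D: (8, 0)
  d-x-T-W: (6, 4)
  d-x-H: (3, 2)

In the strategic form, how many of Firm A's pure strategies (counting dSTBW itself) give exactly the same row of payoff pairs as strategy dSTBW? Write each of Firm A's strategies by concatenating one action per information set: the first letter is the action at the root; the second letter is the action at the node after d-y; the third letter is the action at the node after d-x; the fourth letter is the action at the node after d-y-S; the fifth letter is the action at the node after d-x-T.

Row for dSTBW (columns y, x): (2,4) (6,4).
Every one of Firm A's information sets is on the play path for some reply by Firm B when Firm A follows dSTBW.
Changing the action at any of them therefore changes at least one column, so only dSTBW itself gives this row.

1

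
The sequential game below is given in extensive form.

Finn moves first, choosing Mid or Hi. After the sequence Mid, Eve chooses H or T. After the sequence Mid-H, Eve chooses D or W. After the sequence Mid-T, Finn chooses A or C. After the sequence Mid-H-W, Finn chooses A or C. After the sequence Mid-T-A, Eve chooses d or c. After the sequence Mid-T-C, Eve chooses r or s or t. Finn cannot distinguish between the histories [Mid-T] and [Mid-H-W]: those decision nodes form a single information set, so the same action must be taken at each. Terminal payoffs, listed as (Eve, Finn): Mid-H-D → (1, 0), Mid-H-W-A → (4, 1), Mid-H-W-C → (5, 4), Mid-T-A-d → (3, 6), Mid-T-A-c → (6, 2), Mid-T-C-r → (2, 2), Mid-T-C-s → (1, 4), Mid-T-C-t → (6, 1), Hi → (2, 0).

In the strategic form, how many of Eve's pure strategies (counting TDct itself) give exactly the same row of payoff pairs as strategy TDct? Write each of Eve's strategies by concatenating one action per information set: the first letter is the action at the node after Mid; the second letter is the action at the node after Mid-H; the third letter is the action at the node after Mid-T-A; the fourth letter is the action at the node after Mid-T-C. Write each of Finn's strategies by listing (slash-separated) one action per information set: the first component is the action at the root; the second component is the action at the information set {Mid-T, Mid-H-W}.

2

Row for TDct (columns Mid/A, Mid/C, Hi/A, Hi/C): (6,2) (6,1) (2,0) (2,0).
Under TDct, Eve's choice at the node after Mid-H can never be reached regardless of what Finn does, so varying those choices leaves every outcome unchanged.
Holding the reachable choices fixed and varying the unreachable one freely already gives 2 equivalent strategies.
No other strategy reproduces this row, so those 2 are the full class: TDct, TWct.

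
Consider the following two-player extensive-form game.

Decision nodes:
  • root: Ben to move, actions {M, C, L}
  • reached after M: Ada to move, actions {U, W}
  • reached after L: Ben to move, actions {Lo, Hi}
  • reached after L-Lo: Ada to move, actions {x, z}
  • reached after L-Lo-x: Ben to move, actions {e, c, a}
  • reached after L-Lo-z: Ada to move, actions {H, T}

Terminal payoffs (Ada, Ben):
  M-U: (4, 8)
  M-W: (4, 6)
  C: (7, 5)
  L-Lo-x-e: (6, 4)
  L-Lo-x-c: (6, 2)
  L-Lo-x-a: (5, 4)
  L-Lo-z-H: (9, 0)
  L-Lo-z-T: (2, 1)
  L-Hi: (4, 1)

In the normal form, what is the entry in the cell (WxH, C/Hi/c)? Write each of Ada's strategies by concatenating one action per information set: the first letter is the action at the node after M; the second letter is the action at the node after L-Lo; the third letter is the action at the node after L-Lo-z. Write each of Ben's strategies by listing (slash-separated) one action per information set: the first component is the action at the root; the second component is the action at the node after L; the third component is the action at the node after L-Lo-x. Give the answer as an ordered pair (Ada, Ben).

(7, 5)

Trace the play path from the root:
  Ben plays C
→ terminal payoff (7, 5).
(Ada's choice at the node after M is never reached on this path, so it doesn't affect the outcome.)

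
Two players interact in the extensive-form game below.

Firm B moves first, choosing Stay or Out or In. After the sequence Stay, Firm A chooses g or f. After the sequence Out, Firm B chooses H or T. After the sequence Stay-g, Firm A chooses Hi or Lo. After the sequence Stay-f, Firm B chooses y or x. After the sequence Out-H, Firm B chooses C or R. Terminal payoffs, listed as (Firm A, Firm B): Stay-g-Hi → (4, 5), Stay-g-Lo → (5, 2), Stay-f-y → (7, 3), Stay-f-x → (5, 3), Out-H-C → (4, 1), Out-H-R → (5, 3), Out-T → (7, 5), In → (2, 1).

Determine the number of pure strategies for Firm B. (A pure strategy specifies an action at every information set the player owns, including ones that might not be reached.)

Firm B owns the root with actions {Stay, Out, In} — three choices.
Firm B owns the node after Out with actions {H, T} — two choices.
Firm B owns the node after Stay-f with actions {y, x} — two choices.
Firm B owns the node after Out-H with actions {C, R} — two choices.
A pure strategy fixes one action at each information set independently, so the count is the product 3 × 2 × 2 × 2 = 24.

24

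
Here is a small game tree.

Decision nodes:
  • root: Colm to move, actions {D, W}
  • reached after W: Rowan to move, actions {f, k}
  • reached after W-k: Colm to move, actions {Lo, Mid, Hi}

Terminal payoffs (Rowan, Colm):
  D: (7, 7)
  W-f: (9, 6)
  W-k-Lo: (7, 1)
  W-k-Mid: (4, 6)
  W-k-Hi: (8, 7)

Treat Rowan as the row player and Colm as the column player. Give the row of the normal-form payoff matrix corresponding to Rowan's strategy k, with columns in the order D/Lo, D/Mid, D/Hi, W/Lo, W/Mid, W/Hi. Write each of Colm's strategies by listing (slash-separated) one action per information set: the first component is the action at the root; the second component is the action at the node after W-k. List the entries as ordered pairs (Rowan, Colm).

vs D/Lo: Colm plays D → (7, 7)
vs D/Mid: Colm plays D → (7, 7)
vs D/Hi: Colm plays D → (7, 7)
vs W/Lo: Colm plays W → Rowan plays k at [W] → Colm plays Lo at [W-k] → (7, 1)
vs W/Mid: Colm plays W → Rowan plays k at [W] → Colm plays Mid at [W-k] → (4, 6)
vs W/Hi: Colm plays W → Rowan plays k at [W] → Colm plays Hi at [W-k] → (8, 7)

(7,7) (7,7) (7,7) (7,1) (4,6) (8,7)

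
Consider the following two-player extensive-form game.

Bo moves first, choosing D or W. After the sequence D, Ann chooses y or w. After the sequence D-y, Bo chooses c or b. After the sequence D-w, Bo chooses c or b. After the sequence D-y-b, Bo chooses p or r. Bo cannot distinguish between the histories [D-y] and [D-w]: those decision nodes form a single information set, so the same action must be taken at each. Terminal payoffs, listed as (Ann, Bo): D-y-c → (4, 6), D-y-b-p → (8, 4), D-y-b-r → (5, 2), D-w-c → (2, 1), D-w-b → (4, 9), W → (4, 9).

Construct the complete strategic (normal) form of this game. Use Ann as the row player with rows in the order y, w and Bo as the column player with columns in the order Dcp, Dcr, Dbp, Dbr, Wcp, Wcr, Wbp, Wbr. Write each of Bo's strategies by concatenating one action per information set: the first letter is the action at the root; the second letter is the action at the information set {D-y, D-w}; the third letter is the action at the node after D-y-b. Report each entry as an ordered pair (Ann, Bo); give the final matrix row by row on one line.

y: (4,6) (4,6) (8,4) (5,2) (4,9) (4,9) (4,9) (4,9) | w: (2,1) (2,1) (4,9) (4,9) (4,9) (4,9) (4,9) (4,9)

Row y: Dcp→(4,6), Dcr→(4,6), Dbp→(8,4), Dbr→(5,2), Wcp→(4,9), Wcr→(4,9), Wbp→(4,9), Wbr→(4,9)
Row w: Dcp→(2,1), Dcr→(2,1), Dbp→(4,9), Dbr→(4,9), Wcp→(4,9), Wcr→(4,9), Wbp→(4,9), Wbr→(4,9)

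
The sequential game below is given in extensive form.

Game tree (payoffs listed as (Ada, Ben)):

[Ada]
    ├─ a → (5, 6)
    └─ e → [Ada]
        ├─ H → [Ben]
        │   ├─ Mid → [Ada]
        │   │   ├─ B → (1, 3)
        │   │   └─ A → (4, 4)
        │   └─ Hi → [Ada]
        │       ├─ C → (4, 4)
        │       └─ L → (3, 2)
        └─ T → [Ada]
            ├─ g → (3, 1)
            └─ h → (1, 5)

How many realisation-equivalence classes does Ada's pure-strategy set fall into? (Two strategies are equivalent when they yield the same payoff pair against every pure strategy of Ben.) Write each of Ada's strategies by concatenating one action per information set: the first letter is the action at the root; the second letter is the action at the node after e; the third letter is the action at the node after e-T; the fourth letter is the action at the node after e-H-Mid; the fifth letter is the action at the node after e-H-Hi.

Ada has 32 pure strategies: aHgBC, aHgBL, aHgAC, aHgAL, aHhBC, aHhBL, aHhAC, aHhAL, aTgBC, aTgBL, aTgAC, aTgAL, aThBC, aThBL, aThAC, aThAL, eHgBC, eHgBL, eHgAC, eHgAL, eHhBC, eHhBL, eHhAC, eHhAL, eTgBC, eTgBL, eTgAC, eTgAL, eThBC, eThBL, eThAC, eThAL. Columns: Mid, Hi.
{aHgBC, aHgBL, aHgAC, aHgAL, aHhBC, aHhBL, aHhAC, aHhAL, aTgBC, aTgBL, aTgAC, aTgAL, aThBC, aThBL, aThAC, aThAL} → row (5,6) (5,6)
{eHgBC, eHhBC} → row (1,3) (4,4)
{eHgBL, eHhBL} → row (1,3) (3,2)
{eHgAC, eHhAC} → row (4,4) (4,4)
{eHgAL, eHhAL} → row (4,4) (3,2)
{eTgBC, eTgBL, eTgAC, eTgAL} → row (3,1) (3,1)
{eThBC, eThBL, eThAC, eThAL} → row (1,5) (1,5)
That's 7 distinct rows out of 32 strategies.

7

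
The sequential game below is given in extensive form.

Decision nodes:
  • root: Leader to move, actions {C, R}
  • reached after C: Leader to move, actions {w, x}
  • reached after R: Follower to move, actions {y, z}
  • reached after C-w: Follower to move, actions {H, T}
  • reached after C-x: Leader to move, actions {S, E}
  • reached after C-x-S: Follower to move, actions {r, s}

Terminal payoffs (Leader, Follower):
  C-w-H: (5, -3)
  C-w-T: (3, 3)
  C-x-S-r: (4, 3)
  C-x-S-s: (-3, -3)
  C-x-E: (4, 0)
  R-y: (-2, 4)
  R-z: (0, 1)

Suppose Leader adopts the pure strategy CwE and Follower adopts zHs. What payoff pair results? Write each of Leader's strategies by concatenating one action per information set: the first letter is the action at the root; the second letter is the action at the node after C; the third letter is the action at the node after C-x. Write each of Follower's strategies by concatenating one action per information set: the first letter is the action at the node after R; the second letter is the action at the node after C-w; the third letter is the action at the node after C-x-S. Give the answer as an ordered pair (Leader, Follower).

Trace the play path from the root:
  Leader plays C
  Leader plays w at [C]
  Follower plays H at [C-w]
→ terminal payoff (5, -3).
(Leader's choice at the node after C-x is never reached on this path, so it doesn't affect the outcome.)

(5, -3)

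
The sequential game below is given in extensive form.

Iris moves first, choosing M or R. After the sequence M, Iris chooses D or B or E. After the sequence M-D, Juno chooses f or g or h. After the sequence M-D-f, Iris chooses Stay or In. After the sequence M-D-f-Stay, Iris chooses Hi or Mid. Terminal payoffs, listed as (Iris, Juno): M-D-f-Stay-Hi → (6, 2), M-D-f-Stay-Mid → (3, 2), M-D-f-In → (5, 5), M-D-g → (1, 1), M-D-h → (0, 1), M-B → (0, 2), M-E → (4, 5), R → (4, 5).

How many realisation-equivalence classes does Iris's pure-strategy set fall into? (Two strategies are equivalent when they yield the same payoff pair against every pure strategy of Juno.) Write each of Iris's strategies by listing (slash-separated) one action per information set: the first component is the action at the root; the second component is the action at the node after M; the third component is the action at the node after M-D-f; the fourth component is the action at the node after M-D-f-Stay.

Iris has 24 pure strategies: M/D/Stay/Hi, M/D/Stay/Mid, M/D/In/Hi, M/D/In/Mid, M/B/Stay/Hi, M/B/Stay/Mid, M/B/In/Hi, M/B/In/Mid, M/E/Stay/Hi, M/E/Stay/Mid, M/E/In/Hi, M/E/In/Mid, R/D/Stay/Hi, R/D/Stay/Mid, R/D/In/Hi, R/D/In/Mid, R/B/Stay/Hi, R/B/Stay/Mid, R/B/In/Hi, R/B/In/Mid, R/E/Stay/Hi, R/E/Stay/Mid, R/E/In/Hi, R/E/In/Mid. Columns: f, g, h.
{M/D/Stay/Hi} → row (6,2) (1,1) (0,1)
{M/D/Stay/Mid} → row (3,2) (1,1) (0,1)
{M/D/In/Hi, M/D/In/Mid} → row (5,5) (1,1) (0,1)
{M/B/Stay/Hi, M/B/Stay/Mid, M/B/In/Hi, M/B/In/Mid} → row (0,2) (0,2) (0,2)
{M/E/Stay/Hi, M/E/Stay/Mid, M/E/In/Hi, M/E/In/Mid, R/D/Stay/Hi, R/D/Stay/Mid, R/D/In/Hi, R/D/In/Mid, R/B/Stay/Hi, R/B/Stay/Mid, R/B/In/Hi, R/B/In/Mid, R/E/Stay/Hi, R/E/Stay/Mid, R/E/In/Hi, R/E/In/Mid} → row (4,5) (4,5) (4,5)
That's 5 distinct rows out of 24 strategies.

5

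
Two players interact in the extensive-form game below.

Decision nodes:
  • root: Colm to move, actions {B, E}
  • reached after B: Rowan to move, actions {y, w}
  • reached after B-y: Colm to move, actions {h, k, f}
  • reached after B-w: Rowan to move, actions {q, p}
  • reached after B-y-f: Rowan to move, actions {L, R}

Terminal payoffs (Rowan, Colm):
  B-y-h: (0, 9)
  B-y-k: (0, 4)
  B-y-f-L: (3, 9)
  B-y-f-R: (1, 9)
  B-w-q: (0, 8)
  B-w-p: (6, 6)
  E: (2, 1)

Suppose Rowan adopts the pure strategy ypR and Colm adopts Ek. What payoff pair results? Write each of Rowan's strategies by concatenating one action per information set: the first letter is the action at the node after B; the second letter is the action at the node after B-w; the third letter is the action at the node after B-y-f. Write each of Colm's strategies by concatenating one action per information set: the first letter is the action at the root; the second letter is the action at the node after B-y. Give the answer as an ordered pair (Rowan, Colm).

Trace the play path from the root:
  Colm plays E
→ terminal payoff (2, 1).
(Rowan's choice at the node after B is never reached on this path, so it doesn't affect the outcome.)

(2, 1)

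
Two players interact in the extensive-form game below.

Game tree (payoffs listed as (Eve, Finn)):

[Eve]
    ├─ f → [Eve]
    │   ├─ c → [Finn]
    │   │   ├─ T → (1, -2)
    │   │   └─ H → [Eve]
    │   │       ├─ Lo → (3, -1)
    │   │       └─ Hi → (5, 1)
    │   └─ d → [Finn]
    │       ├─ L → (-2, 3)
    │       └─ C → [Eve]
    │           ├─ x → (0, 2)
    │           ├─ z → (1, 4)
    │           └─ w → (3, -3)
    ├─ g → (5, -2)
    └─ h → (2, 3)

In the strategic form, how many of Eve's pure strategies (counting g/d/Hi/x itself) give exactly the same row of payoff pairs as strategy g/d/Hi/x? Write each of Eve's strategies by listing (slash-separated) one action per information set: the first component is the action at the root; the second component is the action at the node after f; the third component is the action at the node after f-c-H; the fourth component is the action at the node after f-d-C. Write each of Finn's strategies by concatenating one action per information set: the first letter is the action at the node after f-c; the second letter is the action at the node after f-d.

12

Row for g/d/Hi/x (columns TL, TC, HL, HC): (5,-2) (5,-2) (5,-2) (5,-2).
Under g/d/Hi/x, Eve's choice at the node after f and at the node after f-c-H and at the node after f-d-C can never be reached regardless of what Finn does, so varying those choices leaves every outcome unchanged.
Holding the reachable choices fixed and varying the unreachable ones freely already gives 2 × 2 × 3 = 12 equivalent strategies.
No other strategy reproduces this row, so those 12 are the full class: g/c/Lo/x, g/c/Lo/z, g/c/Lo/w, g/c/Hi/x, g/c/Hi/z, g/c/Hi/w, g/d/Lo/x, g/d/Lo/z, g/d/Lo/w, g/d/Hi/x, g/d/Hi/z, g/d/Hi/w.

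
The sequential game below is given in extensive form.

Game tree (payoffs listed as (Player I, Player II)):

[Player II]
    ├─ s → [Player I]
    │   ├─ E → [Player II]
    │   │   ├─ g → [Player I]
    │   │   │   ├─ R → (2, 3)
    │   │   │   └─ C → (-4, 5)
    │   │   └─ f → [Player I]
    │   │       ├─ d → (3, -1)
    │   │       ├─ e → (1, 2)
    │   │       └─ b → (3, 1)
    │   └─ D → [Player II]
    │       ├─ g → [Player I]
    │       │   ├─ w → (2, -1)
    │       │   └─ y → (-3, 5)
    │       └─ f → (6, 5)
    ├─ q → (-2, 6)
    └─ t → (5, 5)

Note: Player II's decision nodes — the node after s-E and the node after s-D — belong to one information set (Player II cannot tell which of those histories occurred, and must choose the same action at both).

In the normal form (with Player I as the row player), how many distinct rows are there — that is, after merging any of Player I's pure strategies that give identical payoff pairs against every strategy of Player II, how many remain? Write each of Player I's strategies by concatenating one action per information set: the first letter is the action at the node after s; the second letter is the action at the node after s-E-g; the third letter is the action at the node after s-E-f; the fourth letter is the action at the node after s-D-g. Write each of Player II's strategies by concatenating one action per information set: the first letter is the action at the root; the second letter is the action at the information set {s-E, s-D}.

8

Player I has 24 pure strategies: ERdw, ERdy, ERew, ERey, ERbw, ERby, ECdw, ECdy, ECew, ECey, ECbw, ECby, DRdw, DRdy, DRew, DRey, DRbw, DRby, DCdw, DCdy, DCew, DCey, DCbw, DCby. Columns: sg, sf, qg, qf, tg, tf.
{ERdw, ERdy} → row (2,3) (3,-1) (-2,6) (-2,6) (5,5) (5,5)
{ERew, ERey} → row (2,3) (1,2) (-2,6) (-2,6) (5,5) (5,5)
{ERbw, ERby} → row (2,3) (3,1) (-2,6) (-2,6) (5,5) (5,5)
{ECdw, ECdy} → row (-4,5) (3,-1) (-2,6) (-2,6) (5,5) (5,5)
{ECew, ECey} → row (-4,5) (1,2) (-2,6) (-2,6) (5,5) (5,5)
{ECbw, ECby} → row (-4,5) (3,1) (-2,6) (-2,6) (5,5) (5,5)
{DRdw, DRew, DRbw, DCdw, DCew, DCbw} → row (2,-1) (6,5) (-2,6) (-2,6) (5,5) (5,5)
{DRdy, DRey, DRby, DCdy, DCey, DCby} → row (-3,5) (6,5) (-2,6) (-2,6) (5,5) (5,5)
That's 8 distinct rows out of 24 strategies.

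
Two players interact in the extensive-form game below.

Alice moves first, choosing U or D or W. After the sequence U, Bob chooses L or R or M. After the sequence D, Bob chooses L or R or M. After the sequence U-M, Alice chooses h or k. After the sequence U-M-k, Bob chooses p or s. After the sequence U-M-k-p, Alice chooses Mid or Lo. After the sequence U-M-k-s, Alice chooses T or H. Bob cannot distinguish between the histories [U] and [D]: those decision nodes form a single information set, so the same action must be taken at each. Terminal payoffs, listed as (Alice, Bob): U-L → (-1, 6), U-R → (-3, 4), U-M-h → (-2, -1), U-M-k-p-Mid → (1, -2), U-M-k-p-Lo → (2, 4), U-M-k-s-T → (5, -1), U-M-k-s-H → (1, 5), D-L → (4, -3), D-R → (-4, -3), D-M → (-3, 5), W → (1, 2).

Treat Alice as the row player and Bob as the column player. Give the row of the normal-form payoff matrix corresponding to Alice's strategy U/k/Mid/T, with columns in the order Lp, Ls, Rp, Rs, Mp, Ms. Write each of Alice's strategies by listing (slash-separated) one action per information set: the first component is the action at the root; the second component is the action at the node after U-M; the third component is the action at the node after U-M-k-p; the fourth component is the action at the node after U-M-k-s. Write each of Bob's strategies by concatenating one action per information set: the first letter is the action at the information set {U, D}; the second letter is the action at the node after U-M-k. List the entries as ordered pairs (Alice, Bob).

(-1,6) (-1,6) (-3,4) (-3,4) (1,-2) (5,-1)

vs Lp: Alice plays U → Bob plays L at [U] → (-1, 6)
vs Ls: Alice plays U → Bob plays L at [U] → (-1, 6)
vs Rp: Alice plays U → Bob plays R at [U] → (-3, 4)
vs Rs: Alice plays U → Bob plays R at [U] → (-3, 4)
vs Mp: Alice plays U → Bob plays M at [U] → Alice plays k at [U-M] → Bob plays p at [U-M-k] → Alice plays Mid at [U-M-k-p] → (1, -2)
vs Ms: Alice plays U → Bob plays M at [U] → Alice plays k at [U-M] → Bob plays s at [U-M-k] → Alice plays T at [U-M-k-s] → (5, -1)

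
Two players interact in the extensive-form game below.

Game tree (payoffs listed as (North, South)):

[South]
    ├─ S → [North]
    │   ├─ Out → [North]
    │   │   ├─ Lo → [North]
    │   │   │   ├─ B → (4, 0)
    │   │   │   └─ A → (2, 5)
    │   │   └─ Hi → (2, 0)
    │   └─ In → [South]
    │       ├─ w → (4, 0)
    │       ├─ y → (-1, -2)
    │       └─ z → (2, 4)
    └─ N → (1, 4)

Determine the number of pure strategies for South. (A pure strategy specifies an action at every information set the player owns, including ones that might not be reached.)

South owns the root with actions {S, N} — two choices.
South owns the node after S-In with actions {w, y, z} — three choices.
A pure strategy fixes one action at each information set independently, so the count is the product 2 × 3 = 6.
(For reference, North has 8 pure strategies, giving a 6×8 normal-form matrix.)

6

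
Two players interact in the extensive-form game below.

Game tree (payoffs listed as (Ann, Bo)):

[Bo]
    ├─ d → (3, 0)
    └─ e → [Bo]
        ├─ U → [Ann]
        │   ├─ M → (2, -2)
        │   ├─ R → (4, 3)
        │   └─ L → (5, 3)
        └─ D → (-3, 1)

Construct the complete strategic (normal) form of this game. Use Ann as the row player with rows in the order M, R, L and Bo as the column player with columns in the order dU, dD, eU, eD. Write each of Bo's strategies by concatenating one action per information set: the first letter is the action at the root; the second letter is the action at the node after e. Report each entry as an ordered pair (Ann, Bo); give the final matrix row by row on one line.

M: (3,0) (3,0) (2,-2) (-3,1) | R: (3,0) (3,0) (4,3) (-3,1) | L: (3,0) (3,0) (5,3) (-3,1)

           dU       dD       eU       eD
   M    (3,0)    (3,0)   (2,-2)   (-3,1)
   R    (3,0)    (3,0)    (4,3)   (-3,1)
   L    (3,0)    (3,0)    (5,3)   (-3,1)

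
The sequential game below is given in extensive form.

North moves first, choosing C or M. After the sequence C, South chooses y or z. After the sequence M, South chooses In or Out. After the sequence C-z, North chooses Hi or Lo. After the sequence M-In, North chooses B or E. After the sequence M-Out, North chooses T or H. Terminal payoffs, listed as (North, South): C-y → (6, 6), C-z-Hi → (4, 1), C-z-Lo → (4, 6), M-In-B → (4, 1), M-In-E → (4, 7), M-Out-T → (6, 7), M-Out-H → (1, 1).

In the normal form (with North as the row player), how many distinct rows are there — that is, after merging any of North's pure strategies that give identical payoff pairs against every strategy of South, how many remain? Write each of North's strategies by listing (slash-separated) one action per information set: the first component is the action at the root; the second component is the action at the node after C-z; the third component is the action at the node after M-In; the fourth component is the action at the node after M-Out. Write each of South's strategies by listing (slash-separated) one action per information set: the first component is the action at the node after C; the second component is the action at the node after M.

North has 16 pure strategies: C/Hi/B/T, C/Hi/B/H, C/Hi/E/T, C/Hi/E/H, C/Lo/B/T, C/Lo/B/H, C/Lo/E/T, C/Lo/E/H, M/Hi/B/T, M/Hi/B/H, M/Hi/E/T, M/Hi/E/H, M/Lo/B/T, M/Lo/B/H, M/Lo/E/T, M/Lo/E/H. Columns: y/In, y/Out, z/In, z/Out.
{C/Hi/B/T, C/Hi/B/H, C/Hi/E/T, C/Hi/E/H} → row (6,6) (6,6) (4,1) (4,1)
{C/Lo/B/T, C/Lo/B/H, C/Lo/E/T, C/Lo/E/H} → row (6,6) (6,6) (4,6) (4,6)
{M/Hi/B/T, M/Lo/B/T} → row (4,1) (6,7) (4,1) (6,7)
{M/Hi/B/H, M/Lo/B/H} → row (4,1) (1,1) (4,1) (1,1)
{M/Hi/E/T, M/Lo/E/T} → row (4,7) (6,7) (4,7) (6,7)
{M/Hi/E/H, M/Lo/E/H} → row (4,7) (1,1) (4,7) (1,1)
That's 6 distinct rows out of 16 strategies.

6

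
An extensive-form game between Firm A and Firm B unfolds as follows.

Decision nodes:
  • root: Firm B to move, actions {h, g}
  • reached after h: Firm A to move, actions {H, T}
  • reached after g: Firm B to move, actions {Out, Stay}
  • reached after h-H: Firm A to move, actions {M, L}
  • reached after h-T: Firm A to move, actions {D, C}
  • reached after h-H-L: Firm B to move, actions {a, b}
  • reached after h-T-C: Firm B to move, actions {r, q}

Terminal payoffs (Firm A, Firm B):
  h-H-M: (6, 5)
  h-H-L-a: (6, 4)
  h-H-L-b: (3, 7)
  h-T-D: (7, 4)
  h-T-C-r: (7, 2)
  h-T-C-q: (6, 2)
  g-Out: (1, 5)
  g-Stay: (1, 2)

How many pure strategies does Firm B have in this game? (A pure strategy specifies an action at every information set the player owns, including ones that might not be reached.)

16

Firm B owns the root with actions {h, g} — two choices.
Firm B owns the node after g with actions {Out, Stay} — two choices.
Firm B owns the node after h-H-L with actions {a, b} — two choices.
Firm B owns the node after h-T-C with actions {r, q} — two choices.
A pure strategy fixes one action at each information set independently, so the count is the product 2 × 2 × 2 × 2 = 16.
(For reference, Firm A has 8 pure strategies, giving a 16×8 normal-form matrix.)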